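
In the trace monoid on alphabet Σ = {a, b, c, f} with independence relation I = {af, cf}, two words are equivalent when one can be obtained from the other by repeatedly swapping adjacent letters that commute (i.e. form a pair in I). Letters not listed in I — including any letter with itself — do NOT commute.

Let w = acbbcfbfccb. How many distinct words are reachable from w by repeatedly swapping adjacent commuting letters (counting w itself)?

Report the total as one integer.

drop 0:a onto floor
drop 1:c onto {0:a}
drop 2:b onto {1:c}
drop 3:b onto {2:b}
drop 4:c onto {3:b}
drop 5:f onto {3:b}
drop 6:b onto {4:c, 5:f}
drop 7:f onto {6:b}
drop 8:c onto {6:b}
drop 9:c onto {8:c}
drop 10:b onto {7:f, 9:c}
ground layer = {0:a}
drop-orders for the pieces not yet dropped (sum over which currently-grounded one goes next):
  1 to go: {10} 1
  2 to go: {7,10} 1  {9,10} 1
  3 to go: {7,9,10} 2  {8,9,10} 1
  4 to go: {7,8,9,10} 3
  5 to go: {6,7,8,9,10} 3
  6 to go: {4,6,7,8,9,10} 3  {5,6,7,8,9,10} 3
  7 to go: {4,5,6,7,8,9,10} 6
  8 to go: {3,4,5,6,7,8,9,10} 6
  9 to go: {2,3,4,5,6,7,8,9,10} 6
  if 0:a drops first: 6 orders

6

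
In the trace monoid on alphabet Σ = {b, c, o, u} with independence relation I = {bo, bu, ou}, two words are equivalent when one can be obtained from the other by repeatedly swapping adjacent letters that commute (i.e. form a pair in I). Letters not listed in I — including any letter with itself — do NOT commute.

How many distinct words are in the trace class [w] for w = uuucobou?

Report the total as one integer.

12

#0=u has no predecessor
#1=u depends on [0:u]
#2=u depends on [1:u]
#3=c depends on [2:u]
#4=o depends on [3:c]
#5=b depends on [3:c]
#6=o depends on [4:o]
#7=u depends on [3:c]
sources: [0:u]
N(rest) = Σ N(rest − s) over sources s of rest; N(one piece) = 1:
  size 1 → [5]=1  [6]=1  [7]=1
  size 2 → [4,6]=1  [5,6]=2  [5,7]=2  [6,7]=2
  size 3 → [4,5,6]=3  [4,6,7]=3  [5,6,7]=6
  size 4 → [4,5,6,7]=12
  size 5 → [3,4,5,6,7]=12
  size 6 → [2,3,4,5,6,7]=12
  first=0(u) contributes 12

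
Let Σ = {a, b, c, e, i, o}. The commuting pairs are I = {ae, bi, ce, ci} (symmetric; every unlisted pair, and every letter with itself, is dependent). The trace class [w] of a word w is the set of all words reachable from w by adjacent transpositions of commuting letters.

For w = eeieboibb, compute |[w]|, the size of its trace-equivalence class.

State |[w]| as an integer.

piece 0:e — minimal
piece 1:e rests on {0:e}
piece 2:i rests on {1:e}
piece 3:e rests on {2:i}
piece 4:b rests on {3:e}
piece 5:o rests on {4:b}
piece 6:i rests on {5:o}
piece 7:b rests on {5:o}
piece 8:b rests on {7:b}
minimal pieces: {0:e}
ways to finish when only these pieces remain (= sum over removing one remaining piece with nothing left below it):
  1 left: {6}→1  {8}→1
  2 left: {6,8}→2  {7,8}→1
  3 left: {6,7,8}→3
  4 left: {5,6,7,8}→3
  5 left: {4,5,6,7,8}→3
  6 left: {3,4,5,6,7,8}→3
  7 left: {2,3,4,5,6,7,8}→3
  placing 0:e first → 3 extensions

3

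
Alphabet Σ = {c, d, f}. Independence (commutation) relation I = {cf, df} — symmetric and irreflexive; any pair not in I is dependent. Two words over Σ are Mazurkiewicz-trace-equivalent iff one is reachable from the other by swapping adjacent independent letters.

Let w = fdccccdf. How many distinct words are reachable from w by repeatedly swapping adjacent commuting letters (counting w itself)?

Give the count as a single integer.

28

piece 0:f — minimal
piece 1:d — minimal
piece 2:c rests on {1:d}
piece 3:c rests on {2:c}
piece 4:c rests on {3:c}
piece 5:c rests on {4:c}
piece 6:d rests on {5:c}
piece 7:f rests on {0:f}
minimal pieces: {0:f, 1:d}
ways to finish when only these pieces remain (= sum over removing one remaining piece with nothing left below it):
  1 left: {6}→1  {7}→1
  2 left: {0,7}→1  {5,6}→1  {6,7}→2
  3 left: {0,6,7}→3  {4,5,6}→1  {5,6,7}→3
  4 left: {0,5,6,7}→6  {3,4,5,6}→1  {4,5,6,7}→4
  5 left: {0,4,5,6,7}→10  {2,3,4,5,6}→1  {3,4,5,6,7}→5
  6 left: {0,3,4,5,6,7}→15  {1,2,3,4,5,6}→1  {2,3,4,5,6,7}→6
  placing 0:f first → 7 extensions
  placing 1:d first → 21 extensions
total linear extensions = 28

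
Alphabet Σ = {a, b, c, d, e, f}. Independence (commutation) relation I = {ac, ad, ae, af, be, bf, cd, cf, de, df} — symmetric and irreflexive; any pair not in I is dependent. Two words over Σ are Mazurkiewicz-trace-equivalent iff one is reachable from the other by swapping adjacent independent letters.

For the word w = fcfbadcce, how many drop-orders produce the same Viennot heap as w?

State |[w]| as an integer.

492

0(f) covers ∅
1(c) covers ∅
2(f) covers 0:f
3(b) covers 1:c
4(a) covers 3:b
5(d) covers 3:b
6(c) covers 3:b
7(c) covers 6:c
8(e) covers 2:f, 7:c
floor of heap: 0:f, 1:c
completions by unplaced set U, small U first (add the entries for U minus each lowest piece of U):
  |U|=1: {4}:1  {5}:1  {8}:1
  |U|=2: {2,8}:1  {4,5}:2  {4,8}:2  {5,8}:2  {7,8}:1
  |U|=3: {0,2,8}:1  {2,4,8}:3  {2,5,8}:3  {2,7,8}:2  {4,5,8}:6  {4,7,8}:3  {5,7,8}:3  {6,7,8}:1
  |U|=4: {0,2,4,8}:4  {0,2,5,8}:4  {0,2,7,8}:3  {2,4,5,8}:12  {2,4,7,8}:8  {2,5,7,8}:8  {2,6,7,8}:3  {4,5,7,8}:12  {4,6,7,8}:4  {5,6,7,8}:4
  |U|=5: {0,2,4,5,8}:20  {0,2,4,7,8}:15  {0,2,5,7,8}:15  {0,2,6,7,8}:6  {2,4,5,7,8}:40  {2,4,6,7,8}:15  {2,5,6,7,8}:15  {4,5,6,7,8}:20
  |U|=6: {0,2,4,5,7,8}:90  {0,2,4,6,7,8}:36  {0,2,5,6,7,8}:36  {2,4,5,6,7,8}:90  {3,4,5,6,7,8}:20
  |U|=7: {0,2,4,5,6,7,8}:252  {1,3,4,5,6,7,8}:20  {2,3,4,5,6,7,8}:110
  start at 0(f): 130
  start at 1(c): 362
sum over floor = 492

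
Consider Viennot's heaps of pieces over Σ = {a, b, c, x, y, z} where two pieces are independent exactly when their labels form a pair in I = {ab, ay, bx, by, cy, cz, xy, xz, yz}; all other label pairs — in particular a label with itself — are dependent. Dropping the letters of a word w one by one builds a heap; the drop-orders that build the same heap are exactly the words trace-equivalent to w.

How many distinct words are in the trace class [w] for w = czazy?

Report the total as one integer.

10

drop 0:c onto floor
drop 1:z onto floor
drop 2:a onto {0:c, 1:z}
drop 3:z onto {2:a}
drop 4:y onto floor
ground layer = {0:c, 1:z, 4:y}
drop-orders for the pieces not yet dropped (sum over which currently-grounded one goes next):
  1 to go: {3} 1  {4} 1
  2 to go: {2,3} 1  {3,4} 2
  3 to go: {0,2,3} 1  {1,2,3} 1  {2,3,4} 3
  if 0:c drops first: 4 orders
  if 1:z drops first: 4 orders
  if 4:y drops first: 2 orders
heap linearizations: 10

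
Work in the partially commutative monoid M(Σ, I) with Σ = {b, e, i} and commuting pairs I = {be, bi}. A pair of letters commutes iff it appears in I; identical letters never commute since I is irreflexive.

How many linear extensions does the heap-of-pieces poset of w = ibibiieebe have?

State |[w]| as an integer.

#0=i has no predecessor
#1=b has no predecessor
#2=i depends on [0:i]
#3=b depends on [1:b]
#4=i depends on [2:i]
#5=i depends on [4:i]
#6=e depends on [5:i]
#7=e depends on [6:e]
#8=b depends on [3:b]
#9=e depends on [7:e]
sources: [0:i, 1:b]
N(rest) = Σ N(rest − s) over sources s of rest; N(one piece) = 1:
  size 1 → [8]=1  [9]=1
  size 2 → [3,8]=1  [7,9]=1  [8,9]=2
  size 3 → [1,3,8]=1  [3,8,9]=3  [6,7,9]=1  [7,8,9]=3
  size 4 → [1,3,8,9]=4  [3,7,8,9]=6  [5,6,7,9]=1  [6,7,8,9]=4
  size 5 → [1,3,7,8,9]=10  [3,6,7,8,9]=10  [4,5,6,7,9]=1  [5,6,7,8,9]=5
  size 6 → [1,3,6,7,8,9]=20  [2,4,5,6,7,9]=1  [3,5,6,7,8,9]=15  [4,5,6,7,8,9]=6
  size 7 → [0,2,4,5,6,7,9]=1  [1,3,5,6,7,8,9]=35  [2,4,5,6,7,8,9]=7  [3,4,5,6,7,8,9]=21
  size 8 → [0,2,4,5,6,7,8,9]=8  [1,3,4,5,6,7,8,9]=56  [2,3,4,5,6,7,8,9]=28
  first=0(i) contributes 84
  first=1(b) contributes 36
|[w]| = 120

120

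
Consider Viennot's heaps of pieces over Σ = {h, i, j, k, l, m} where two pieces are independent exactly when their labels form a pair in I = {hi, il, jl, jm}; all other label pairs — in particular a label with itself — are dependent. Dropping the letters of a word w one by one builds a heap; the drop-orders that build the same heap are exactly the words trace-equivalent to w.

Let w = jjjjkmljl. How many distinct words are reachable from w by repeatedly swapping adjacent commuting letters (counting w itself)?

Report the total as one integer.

0(j) covers ∅
1(j) covers 0:j
2(j) covers 1:j
3(j) covers 2:j
4(k) covers 3:j
5(m) covers 4:k
6(l) covers 5:m
7(j) covers 4:k
8(l) covers 6:l
floor of heap: 0:j
completions by unplaced set U, small U first (add the entries for U minus each lowest piece of U):
  |U|=1: {7}:1  {8}:1
  |U|=2: {6,8}:1  {7,8}:2
  |U|=3: {5,6,8}:1  {6,7,8}:3
  |U|=4: {5,6,7,8}:4
  |U|=5: {4,5,6,7,8}:4
  |U|=6: {3,4,5,6,7,8}:4
  |U|=7: {2,3,4,5,6,7,8}:4
  start at 0(j): 4

4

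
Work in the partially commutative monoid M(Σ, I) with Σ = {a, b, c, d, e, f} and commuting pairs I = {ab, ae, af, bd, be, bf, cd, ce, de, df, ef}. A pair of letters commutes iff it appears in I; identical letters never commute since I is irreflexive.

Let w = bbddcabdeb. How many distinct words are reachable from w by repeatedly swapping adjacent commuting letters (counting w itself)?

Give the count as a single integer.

piece 0:b — minimal
piece 1:b rests on {0:b}
piece 2:d — minimal
piece 3:d rests on {2:d}
piece 4:c rests on {1:b}
piece 5:a rests on {3:d, 4:c}
piece 6:b rests on {4:c}
piece 7:d rests on {5:a}
piece 8:e — minimal
piece 9:b rests on {6:b}
minimal pieces: {0:b, 2:d, 8:e}
ways to finish when only these pieces remain (= sum over removing one remaining piece with nothing left below it):
  1 left: {7}→1  {8}→1  {9}→1
  2 left: {5,7}→1  {6,9}→1  {7,8}→2  {7,9}→2  {8,9}→2
  3 left: {3,5,7}→1  {5,7,8}→3  {5,7,9}→3  {6,7,9}→3  {6,8,9}→3  {7,8,9}→6
  4 left: {2,3,5,7}→1  {3,5,7,8}→4  {3,5,7,9}→4  {5,6,7,9}→6  {5,7,8,9}→12  {6,7,8,9}→12
  5 left: {2,3,5,7,8}→5  {2,3,5,7,9}→5  {3,5,6,7,9}→10  {3,5,7,8,9}→20  {4,5,6,7,9}→6  {5,6,7,8,9}→30
  6 left: {1,4,5,6,7,9}→6  {2,3,5,6,7,9}→15  {2,3,5,7,8,9}→30  {3,4,5,6,7,9}→16  {3,5,6,7,8,9}→60  {4,5,6,7,8,9}→36
  7 left: {0,1,4,5,6,7,9}→6  {1,3,4,5,6,7,9}→22  {1,4,5,6,7,8,9}→42  {2,3,4,5,6,7,9}→31  {2,3,5,6,7,8,9}→105  {3,4,5,6,7,8,9}→112
  8 left: {0,1,3,4,5,6,7,9}→28  {0,1,4,5,6,7,8,9}→48  {1,2,3,4,5,6,7,9}→53  {1,3,4,5,6,7,8,9}→176  {2,3,4,5,6,7,8,9}→248
  placing 0:b first → 477 extensions
  placing 2:d first → 252 extensions
  placing 8:e first → 81 extensions
total linear extensions = 810

810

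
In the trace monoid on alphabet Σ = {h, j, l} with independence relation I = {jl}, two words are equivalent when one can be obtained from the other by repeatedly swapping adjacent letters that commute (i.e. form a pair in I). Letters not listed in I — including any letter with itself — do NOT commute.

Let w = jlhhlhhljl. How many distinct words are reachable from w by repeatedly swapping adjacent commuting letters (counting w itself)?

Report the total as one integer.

#0=j has no predecessor
#1=l has no predecessor
#2=h depends on [0:j, 1:l]
#3=h depends on [2:h]
#4=l depends on [3:h]
#5=h depends on [4:l]
#6=h depends on [5:h]
#7=l depends on [6:h]
#8=j depends on [6:h]
#9=l depends on [7:l]
sources: [0:j, 1:l]
N(rest) = Σ N(rest − s) over sources s of rest; N(one piece) = 1:
  size 1 → [8]=1  [9]=1
  size 2 → [7,9]=1  [8,9]=2
  size 3 → [7,8,9]=3
  size 4 → [6,7,8,9]=3
  size 5 → [5,6,7,8,9]=3
  size 6 → [4,5,6,7,8,9]=3
  size 7 → [3,4,5,6,7,8,9]=3
  size 8 → [2,3,4,5,6,7,8,9]=3
  first=0(j) contributes 3
  first=1(l) contributes 3
|[w]| = 6

6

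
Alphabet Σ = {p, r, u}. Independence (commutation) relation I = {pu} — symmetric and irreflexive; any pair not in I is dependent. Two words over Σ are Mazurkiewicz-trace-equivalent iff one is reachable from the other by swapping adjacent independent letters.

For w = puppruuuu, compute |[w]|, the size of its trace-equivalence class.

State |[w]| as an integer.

0(p) covers ∅
1(u) covers ∅
2(p) covers 0:p
3(p) covers 2:p
4(r) covers 1:u, 3:p
5(u) covers 4:r
6(u) covers 5:u
7(u) covers 6:u
8(u) covers 7:u
floor of heap: 0:p, 1:u
completions by unplaced set U, small U first (add the entries for U minus each lowest piece of U):
  |U|=1: {8}:1
  |U|=2: {7,8}:1
  |U|=3: {6,7,8}:1
  |U|=4: {5,6,7,8}:1
  |U|=5: {4,5,6,7,8}:1
  |U|=6: {1,4,5,6,7,8}:1  {3,4,5,6,7,8}:1
  |U|=7: {1,3,4,5,6,7,8}:2  {2,3,4,5,6,7,8}:1
  start at 0(p): 3
  start at 1(u): 1
sum over floor = 4

4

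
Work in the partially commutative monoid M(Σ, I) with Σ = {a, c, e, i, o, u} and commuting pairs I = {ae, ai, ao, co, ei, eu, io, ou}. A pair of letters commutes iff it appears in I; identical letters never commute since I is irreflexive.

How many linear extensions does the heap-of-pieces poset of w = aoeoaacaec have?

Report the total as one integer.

drop 0:a onto floor
drop 1:o onto floor
drop 2:e onto {1:o}
drop 3:o onto {2:e}
drop 4:a onto {0:a}
drop 5:a onto {4:a}
drop 6:c onto {2:e, 5:a}
drop 7:a onto {6:c}
drop 8:e onto {3:o, 6:c}
drop 9:c onto {7:a, 8:e}
ground layer = {0:a, 1:o}
drop-orders for the pieces not yet dropped (sum over which currently-grounded one goes next):
  1 to go: {9} 1
  2 to go: {7,9} 1  {8,9} 1
  3 to go: {3,8,9} 1  {7,8,9} 2
  4 to go: {3,7,8,9} 3  {6,7,8,9} 2
  5 to go: {3,6,7,8,9} 5  {5,6,7,8,9} 2
  6 to go: {2,3,6,7,8,9} 5  {3,5,6,7,8,9} 7  {4,5,6,7,8,9} 2
  7 to go: {0,4,5,6,7,8,9} 2  {1,2,3,6,7,8,9} 5  {2,3,5,6,7,8,9} 12  {3,4,5,6,7,8,9} 9
  8 to go: {0,3,4,5,6,7,8,9} 11  {1,2,3,5,6,7,8,9} 17  {2,3,4,5,6,7,8,9} 21
  if 0:a drops first: 38 orders
  if 1:o drops first: 32 orders
heap linearizations: 70

70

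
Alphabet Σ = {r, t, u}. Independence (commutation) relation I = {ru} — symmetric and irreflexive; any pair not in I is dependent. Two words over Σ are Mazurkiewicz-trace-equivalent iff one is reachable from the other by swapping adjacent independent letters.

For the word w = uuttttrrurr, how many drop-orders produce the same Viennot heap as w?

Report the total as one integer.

5

piece 0:u — minimal
piece 1:u rests on {0:u}
piece 2:t rests on {1:u}
piece 3:t rests on {2:t}
piece 4:t rests on {3:t}
piece 5:t rests on {4:t}
piece 6:r rests on {5:t}
piece 7:r rests on {6:r}
piece 8:u rests on {5:t}
piece 9:r rests on {7:r}
piece 10:r rests on {9:r}
minimal pieces: {0:u}
ways to finish when only these pieces remain (= sum over removing one remaining piece with nothing left below it):
  1 left: {8}→1  {10}→1
  2 left: {8,10}→2  {9,10}→1
  3 left: {7,9,10}→1  {8,9,10}→3
  4 left: {6,7,9,10}→1  {7,8,9,10}→4
  5 left: {6,7,8,9,10}→5
  6 left: {5,6,7,8,9,10}→5
  7 left: {4,5,6,7,8,9,10}→5
  8 left: {3,4,5,6,7,8,9,10}→5
  9 left: {2,3,4,5,6,7,8,9,10}→5
  placing 0:u first → 5 extensions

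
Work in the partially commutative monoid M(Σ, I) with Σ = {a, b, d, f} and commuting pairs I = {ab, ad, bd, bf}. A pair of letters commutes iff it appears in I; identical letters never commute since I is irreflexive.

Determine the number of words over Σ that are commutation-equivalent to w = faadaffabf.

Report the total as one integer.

40

0(f) covers ∅
1(a) covers 0:f
2(a) covers 1:a
3(d) covers 0:f
4(a) covers 2:a
5(f) covers 3:d, 4:a
6(f) covers 5:f
7(a) covers 6:f
8(b) covers ∅
9(f) covers 7:a
floor of heap: 0:f, 8:b
completions by unplaced set U, small U first (add the entries for U minus each lowest piece of U):
  |U|=1: {8}:1  {9}:1
  |U|=2: {7,9}:1  {8,9}:2
  |U|=3: {6,7,9}:1  {7,8,9}:3
  |U|=4: {5,6,7,9}:1  {6,7,8,9}:4
  |U|=5: {3,5,6,7,9}:1  {4,5,6,7,9}:1  {5,6,7,8,9}:5
  |U|=6: {2,4,5,6,7,9}:1  {3,4,5,6,7,9}:2  {3,5,6,7,8,9}:6  {4,5,6,7,8,9}:6
  |U|=7: {1,2,4,5,6,7,9}:1  {2,3,4,5,6,7,9}:3  {2,4,5,6,7,8,9}:7  {3,4,5,6,7,8,9}:14
  |U|=8: {1,2,3,4,5,6,7,9}:4  {1,2,4,5,6,7,8,9}:8  {2,3,4,5,6,7,8,9}:24
  start at 0(f): 36
  start at 8(b): 4
sum over floor = 40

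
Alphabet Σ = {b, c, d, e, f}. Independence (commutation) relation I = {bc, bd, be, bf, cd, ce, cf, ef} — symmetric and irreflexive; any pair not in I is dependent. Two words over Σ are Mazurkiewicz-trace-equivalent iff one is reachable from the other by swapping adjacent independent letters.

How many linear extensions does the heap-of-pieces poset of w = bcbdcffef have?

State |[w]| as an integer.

3024

#0=b has no predecessor
#1=c has no predecessor
#2=b depends on [0:b]
#3=d has no predecessor
#4=c depends on [1:c]
#5=f depends on [3:d]
#6=f depends on [5:f]
#7=e depends on [3:d]
#8=f depends on [6:f]
sources: [0:b, 1:c, 3:d]
N(rest) = Σ N(rest − s) over sources s of rest; N(one piece) = 1:
  size 1 → [2]=1  [4]=1  [7]=1  [8]=1
  size 2 → [0,2]=1  [1,4]=1  [2,4]=2  [2,7]=2  [2,8]=2  [4,7]=2  [4,8]=2  [6,8]=1  [7,8]=2
  size 3 → [0,2,4]=3  [0,2,7]=3  [0,2,8]=3  [1,2,4]=3  [1,4,7]=3  [1,4,8]=3  [2,4,7]=6  [2,4,8]=6  [2,6,8]=3  [2,7,8]=6  [4,6,8]=3  [4,7,8]=6  [5,6,8]=1  [6,7,8]=3
  size 4 → [0,1,2,4]=6  [0,2,4,7]=12  [0,2,4,8]=12  [0,2,6,8]=6  [0,2,7,8]=12  [1,2,4,7]=12  [1,2,4,8]=12  [1,4,6,8]=6  [1,4,7,8]=12  [2,4,6,8]=12  [2,4,7,8]=24  [2,5,6,8]=4  [2,6,7,8]=12  [4,5,6,8]=4  [4,6,7,8]=12  [5,6,7,8]=4
  size 5 → [0,1,2,4,7]=30  [0,1,2,4,8]=30  [0,2,4,6,8]=30  [0,2,4,7,8]=60  [0,2,5,6,8]=10  [0,2,6,7,8]=30  [1,2,4,6,8]=30  [1,2,4,7,8]=60  [1,4,5,6,8]=10  [1,4,6,7,8]=30  [2,4,5,6,8]=20  [2,4,6,7,8]=60  [2,5,6,7,8]=20  [3,5,6,7,8]=4  [4,5,6,7,8]=20
  size 6 → [0,1,2,4,6,8]=90  [0,1,2,4,7,8]=180  [0,2,4,5,6,8]=60  [0,2,4,6,7,8]=180  [0,2,5,6,7,8]=60  [1,2,4,5,6,8]=60  [1,2,4,6,7,8]=180  [1,4,5,6,7,8]=60  [2,3,5,6,7,8]=24  [2,4,5,6,7,8]=120  [3,4,5,6,7,8]=24
  size 7 → [0,1,2,4,5,6,8]=210  [0,1,2,4,6,7,8]=630  [0,2,3,5,6,7,8]=84  [0,2,4,5,6,7,8]=420  [1,2,4,5,6,7,8]=420  [1,3,4,5,6,7,8]=84  [2,3,4,5,6,7,8]=168
  first=0(b) contributes 672
  first=1(c) contributes 672
  first=3(d) contributes 1680
|[w]| = 3024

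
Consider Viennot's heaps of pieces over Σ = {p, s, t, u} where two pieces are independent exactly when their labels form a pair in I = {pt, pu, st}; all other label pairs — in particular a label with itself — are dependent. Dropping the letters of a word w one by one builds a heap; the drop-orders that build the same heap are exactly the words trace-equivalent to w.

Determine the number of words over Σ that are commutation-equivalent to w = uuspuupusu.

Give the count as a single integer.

0(u) covers ∅
1(u) covers 0:u
2(s) covers 1:u
3(p) covers 2:s
4(u) covers 2:s
5(u) covers 4:u
6(p) covers 3:p
7(u) covers 5:u
8(s) covers 6:p, 7:u
9(u) covers 8:s
floor of heap: 0:u
completions by unplaced set U, small U first (add the entries for U minus each lowest piece of U):
  |U|=1: {9}:1
  |U|=2: {8,9}:1
  |U|=3: {6,8,9}:1  {7,8,9}:1
  |U|=4: {3,6,8,9}:1  {5,7,8,9}:1  {6,7,8,9}:2
  |U|=5: {3,6,7,8,9}:3  {4,5,7,8,9}:1  {5,6,7,8,9}:3
  |U|=6: {3,5,6,7,8,9}:6  {4,5,6,7,8,9}:4
  |U|=7: {3,4,5,6,7,8,9}:10
  |U|=8: {2,3,4,5,6,7,8,9}:10
  start at 0(u): 10

10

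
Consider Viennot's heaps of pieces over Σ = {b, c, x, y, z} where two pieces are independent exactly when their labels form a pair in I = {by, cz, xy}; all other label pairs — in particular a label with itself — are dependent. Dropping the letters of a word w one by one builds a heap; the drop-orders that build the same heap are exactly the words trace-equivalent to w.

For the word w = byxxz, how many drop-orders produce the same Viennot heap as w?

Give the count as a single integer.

drop 0:b onto floor
drop 1:y onto floor
drop 2:x onto {0:b}
drop 3:x onto {2:x}
drop 4:z onto {1:y, 3:x}
ground layer = {0:b, 1:y}
drop-orders for the pieces not yet dropped (sum over which currently-grounded one goes next):
  1 to go: {4} 1
  2 to go: {1,4} 1  {3,4} 1
  3 to go: {1,3,4} 2  {2,3,4} 1
  if 0:b drops first: 3 orders
  if 1:y drops first: 1 orders
heap linearizations: 4

4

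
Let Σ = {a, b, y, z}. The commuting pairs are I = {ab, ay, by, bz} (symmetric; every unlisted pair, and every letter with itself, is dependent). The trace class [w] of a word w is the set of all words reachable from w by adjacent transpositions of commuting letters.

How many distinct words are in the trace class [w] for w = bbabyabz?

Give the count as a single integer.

210

#0=b has no predecessor
#1=b depends on [0:b]
#2=a has no predecessor
#3=b depends on [1:b]
#4=y has no predecessor
#5=a depends on [2:a]
#6=b depends on [3:b]
#7=z depends on [4:y, 5:a]
sources: [0:b, 2:a, 4:y]
N(rest) = Σ N(rest − s) over sources s of rest; N(one piece) = 1:
  size 1 → [6]=1  [7]=1
  size 2 → [3,6]=1  [4,7]=1  [5,7]=1  [6,7]=2
  size 3 → [1,3,6]=1  [2,5,7]=1  [3,6,7]=3  [4,5,7]=2  [4,6,7]=3  [5,6,7]=3
  size 4 → [0,1,3,6]=1  [1,3,6,7]=4  [2,4,5,7]=3  [2,5,6,7]=4  [3,4,6,7]=6  [3,5,6,7]=6  [4,5,6,7]=8
  size 5 → [0,1,3,6,7]=5  [1,3,4,6,7]=10  [1,3,5,6,7]=10  [2,3,5,6,7]=10  [2,4,5,6,7]=15  [3,4,5,6,7]=20
  size 6 → [0,1,3,4,6,7]=15  [0,1,3,5,6,7]=15  [1,2,3,5,6,7]=20  [1,3,4,5,6,7]=40  [2,3,4,5,6,7]=45
  first=0(b) contributes 105
  first=2(a) contributes 70
  first=4(y) contributes 35
|[w]| = 210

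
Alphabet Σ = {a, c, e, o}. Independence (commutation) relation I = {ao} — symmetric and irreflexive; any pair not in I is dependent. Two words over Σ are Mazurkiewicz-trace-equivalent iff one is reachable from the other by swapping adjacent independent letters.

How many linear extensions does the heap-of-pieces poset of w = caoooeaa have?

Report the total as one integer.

4

piece 0:c — minimal
piece 1:a rests on {0:c}
piece 2:o rests on {0:c}
piece 3:o rests on {2:o}
piece 4:o rests on {3:o}
piece 5:e rests on {1:a, 4:o}
piece 6:a rests on {5:e}
piece 7:a rests on {6:a}
minimal pieces: {0:c}
ways to finish when only these pieces remain (= sum over removing one remaining piece with nothing left below it):
  1 left: {7}→1
  2 left: {6,7}→1
  3 left: {5,6,7}→1
  4 left: {1,5,6,7}→1  {4,5,6,7}→1
  5 left: {1,4,5,6,7}→2  {3,4,5,6,7}→1
  6 left: {1,3,4,5,6,7}→3  {2,3,4,5,6,7}→1
  placing 0:c first → 4 extensions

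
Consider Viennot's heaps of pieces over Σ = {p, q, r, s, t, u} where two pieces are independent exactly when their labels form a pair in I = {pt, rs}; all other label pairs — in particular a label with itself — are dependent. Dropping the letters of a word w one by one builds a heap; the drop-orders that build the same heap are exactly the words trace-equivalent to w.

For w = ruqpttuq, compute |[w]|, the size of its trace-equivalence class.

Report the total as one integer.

3

piece 0:r — minimal
piece 1:u rests on {0:r}
piece 2:q rests on {1:u}
piece 3:p rests on {2:q}
piece 4:t rests on {2:q}
piece 5:t rests on {4:t}
piece 6:u rests on {3:p, 5:t}
piece 7:q rests on {6:u}
minimal pieces: {0:r}
ways to finish when only these pieces remain (= sum over removing one remaining piece with nothing left below it):
  1 left: {7}→1
  2 left: {6,7}→1
  3 left: {3,6,7}→1  {5,6,7}→1
  4 left: {3,5,6,7}→2  {4,5,6,7}→1
  5 left: {3,4,5,6,7}→3
  6 left: {2,3,4,5,6,7}→3
  placing 0:r first → 3 extensions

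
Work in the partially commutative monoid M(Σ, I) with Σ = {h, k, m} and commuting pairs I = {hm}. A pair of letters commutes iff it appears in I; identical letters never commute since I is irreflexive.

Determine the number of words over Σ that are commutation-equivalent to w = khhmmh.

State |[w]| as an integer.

#0=k has no predecessor
#1=h depends on [0:k]
#2=h depends on [1:h]
#3=m depends on [0:k]
#4=m depends on [3:m]
#5=h depends on [2:h]
sources: [0:k]
N(rest) = Σ N(rest − s) over sources s of rest; N(one piece) = 1:
  size 1 → [4]=1  [5]=1
  size 2 → [2,5]=1  [3,4]=1  [4,5]=2
  size 3 → [1,2,5]=1  [2,4,5]=3  [3,4,5]=3
  size 4 → [1,2,4,5]=4  [2,3,4,5]=6
  first=0(k) contributes 10

10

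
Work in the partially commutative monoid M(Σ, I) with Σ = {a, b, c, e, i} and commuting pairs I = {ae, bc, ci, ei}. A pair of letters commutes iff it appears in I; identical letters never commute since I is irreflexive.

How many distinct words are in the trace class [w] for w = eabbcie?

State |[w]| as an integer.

drop 0:e onto floor
drop 1:a onto floor
drop 2:b onto {0:e, 1:a}
drop 3:b onto {2:b}
drop 4:c onto {0:e, 1:a}
drop 5:i onto {3:b}
drop 6:e onto {3:b, 4:c}
ground layer = {0:e, 1:a}
drop-orders for the pieces not yet dropped (sum over which currently-grounded one goes next):
  1 to go: {5} 1  {6} 1
  2 to go: {4,6} 1  {5,6} 2
  3 to go: {3,5,6} 2  {4,5,6} 3
  4 to go: {2,3,5,6} 2  {3,4,5,6} 5
  5 to go: {2,3,4,5,6} 7
  if 0:e drops first: 7 orders
  if 1:a drops first: 7 orders
heap linearizations: 14

14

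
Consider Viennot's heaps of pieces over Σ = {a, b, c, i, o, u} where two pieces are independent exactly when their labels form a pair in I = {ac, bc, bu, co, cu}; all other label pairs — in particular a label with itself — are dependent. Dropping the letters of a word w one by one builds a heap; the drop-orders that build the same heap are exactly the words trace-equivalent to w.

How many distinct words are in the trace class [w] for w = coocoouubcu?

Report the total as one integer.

660

#0=c has no predecessor
#1=o has no predecessor
#2=o depends on [1:o]
#3=c depends on [0:c]
#4=o depends on [2:o]
#5=o depends on [4:o]
#6=u depends on [5:o]
#7=u depends on [6:u]
#8=b depends on [5:o]
#9=c depends on [3:c]
#10=u depends on [7:u]
sources: [0:c, 1:o]
N(rest) = Σ N(rest − s) over sources s of rest; N(one piece) = 1:
  size 1 → [8]=1  [9]=1  [10]=1
  size 2 → [3,9]=1  [7,10]=1  [8,9]=2  [8,10]=2  [9,10]=2
  size 3 → [0,3,9]=1  [3,8,9]=3  [3,9,10]=3  [6,7,10]=1  [7,8,10]=3  [7,9,10]=3  [8,9,10]=6
  size 4 → [0,3,8,9]=4  [0,3,9,10]=4  [3,7,9,10]=6  [3,8,9,10]=12  [6,7,8,10]=4  [6,7,9,10]=4  [7,8,9,10]=12
  size 5 → [0,3,7,9,10]=10  [0,3,8,9,10]=20  [3,6,7,9,10]=10  [3,7,8,9,10]=30  [5,6,7,8,10]=4  [6,7,8,9,10]=20
  size 6 → [0,3,6,7,9,10]=20  [0,3,7,8,9,10]=60  [3,6,7,8,9,10]=60  [4,5,6,7,8,10]=4  [5,6,7,8,9,10]=24
  size 7 → [0,3,6,7,8,9,10]=140  [2,4,5,6,7,8,10]=4  [3,5,6,7,8,9,10]=84  [4,5,6,7,8,9,10]=28
  size 8 → [0,3,5,6,7,8,9,10]=224  [1,2,4,5,6,7,8,10]=4  [2,4,5,6,7,8,9,10]=32  [3,4,5,6,7,8,9,10]=112
  size 9 → [0,3,4,5,6,7,8,9,10]=336  [1,2,4,5,6,7,8,9,10]=36  [2,3,4,5,6,7,8,9,10]=144
  first=0(c) contributes 180
  first=1(o) contributes 480
|[w]| = 660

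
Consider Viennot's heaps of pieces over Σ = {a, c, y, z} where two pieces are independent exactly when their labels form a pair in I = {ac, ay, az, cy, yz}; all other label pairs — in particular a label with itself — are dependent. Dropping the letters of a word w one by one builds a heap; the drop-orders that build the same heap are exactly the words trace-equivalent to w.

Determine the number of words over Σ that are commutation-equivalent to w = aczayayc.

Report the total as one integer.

#0=a has no predecessor
#1=c has no predecessor
#2=z depends on [1:c]
#3=a depends on [0:a]
#4=y has no predecessor
#5=a depends on [3:a]
#6=y depends on [4:y]
#7=c depends on [2:z]
sources: [0:a, 1:c, 4:y]
N(rest) = Σ N(rest − s) over sources s of rest; N(one piece) = 1:
  size 1 → [5]=1  [6]=1  [7]=1
  size 2 → [2,7]=1  [3,5]=1  [4,6]=1  [5,6]=2  [5,7]=2  [6,7]=2
  size 3 → [0,3,5]=1  [1,2,7]=1  [2,5,7]=3  [2,6,7]=3  [3,5,6]=3  [3,5,7]=3  [4,5,6]=3  [4,6,7]=3  [5,6,7]=6
  size 4 → [0,3,5,6]=4  [0,3,5,7]=4  [1,2,5,7]=4  [1,2,6,7]=4  [2,3,5,7]=6  [2,4,6,7]=6  [2,5,6,7]=12  [3,4,5,6]=6  [3,5,6,7]=12  [4,5,6,7]=12
  size 5 → [0,2,3,5,7]=10  [0,3,4,5,6]=10  [0,3,5,6,7]=20  [1,2,3,5,7]=10  [1,2,4,6,7]=10  [1,2,5,6,7]=20  [2,3,5,6,7]=30  [2,4,5,6,7]=30  [3,4,5,6,7]=30
  size 6 → [0,1,2,3,5,7]=20  [0,2,3,5,6,7]=60  [0,3,4,5,6,7]=60  [1,2,3,5,6,7]=60  [1,2,4,5,6,7]=60  [2,3,4,5,6,7]=90
  first=0(a) contributes 210
  first=1(c) contributes 210
  first=4(y) contributes 140
|[w]| = 560

560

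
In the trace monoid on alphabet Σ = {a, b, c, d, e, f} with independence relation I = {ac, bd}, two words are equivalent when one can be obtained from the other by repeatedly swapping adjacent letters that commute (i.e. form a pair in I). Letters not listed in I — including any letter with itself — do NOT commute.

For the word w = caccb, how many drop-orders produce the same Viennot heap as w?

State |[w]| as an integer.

4

0(c) covers ∅
1(a) covers ∅
2(c) covers 0:c
3(c) covers 2:c
4(b) covers 1:a, 3:c
floor of heap: 0:c, 1:a
completions by unplaced set U, small U first (add the entries for U minus each lowest piece of U):
  |U|=1: {4}:1
  |U|=2: {1,4}:1  {3,4}:1
  |U|=3: {1,3,4}:2  {2,3,4}:1
  start at 0(c): 3
  start at 1(a): 1
sum over floor = 4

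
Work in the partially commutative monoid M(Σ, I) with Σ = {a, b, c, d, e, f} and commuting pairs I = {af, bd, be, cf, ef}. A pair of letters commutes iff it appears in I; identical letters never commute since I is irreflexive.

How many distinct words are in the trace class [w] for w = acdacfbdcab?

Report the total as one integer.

6

piece 0:a — minimal
piece 1:c rests on {0:a}
piece 2:d rests on {1:c}
piece 3:a rests on {2:d}
piece 4:c rests on {3:a}
piece 5:f rests on {2:d}
piece 6:b rests on {4:c, 5:f}
piece 7:d rests on {4:c, 5:f}
piece 8:c rests on {6:b, 7:d}
piece 9:a rests on {8:c}
piece 10:b rests on {9:a}
minimal pieces: {0:a}
ways to finish when only these pieces remain (= sum over removing one remaining piece with nothing left below it):
  1 left: {10}→1
  2 left: {9,10}→1
  3 left: {8,9,10}→1
  4 left: {6,8,9,10}→1  {7,8,9,10}→1
  5 left: {6,7,8,9,10}→2
  6 left: {4,6,7,8,9,10}→2  {5,6,7,8,9,10}→2
  7 left: {3,4,6,7,8,9,10}→2  {4,5,6,7,8,9,10}→4
  8 left: {3,4,5,6,7,8,9,10}→6
  9 left: {2,3,4,5,6,7,8,9,10}→6
  placing 0:a first → 6 extensions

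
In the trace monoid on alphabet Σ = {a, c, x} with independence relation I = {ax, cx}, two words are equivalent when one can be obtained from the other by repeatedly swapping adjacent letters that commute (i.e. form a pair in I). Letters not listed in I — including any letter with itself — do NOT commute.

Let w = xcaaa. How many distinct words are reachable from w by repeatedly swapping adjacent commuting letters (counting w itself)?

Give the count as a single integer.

0(x) covers ∅
1(c) covers ∅
2(a) covers 1:c
3(a) covers 2:a
4(a) covers 3:a
floor of heap: 0:x, 1:c
completions by unplaced set U, small U first (add the entries for U minus each lowest piece of U):
  |U|=1: {0}:1  {4}:1
  |U|=2: {0,4}:2  {3,4}:1
  |U|=3: {0,3,4}:3  {2,3,4}:1
  start at 0(x): 1
  start at 1(c): 4
sum over floor = 5

5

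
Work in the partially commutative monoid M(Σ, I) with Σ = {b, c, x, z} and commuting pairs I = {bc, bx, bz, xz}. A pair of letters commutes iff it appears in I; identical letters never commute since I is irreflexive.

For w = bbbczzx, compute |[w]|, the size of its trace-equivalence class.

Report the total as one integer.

piece 0:b — minimal
piece 1:b rests on {0:b}
piece 2:b rests on {1:b}
piece 3:c — minimal
piece 4:z rests on {3:c}
piece 5:z rests on {4:z}
piece 6:x rests on {3:c}
minimal pieces: {0:b, 3:c}
ways to finish when only these pieces remain (= sum over removing one remaining piece with nothing left below it):
  1 left: {2}→1  {5}→1  {6}→1
  2 left: {1,2}→1  {2,5}→2  {2,6}→2  {4,5}→1  {5,6}→2
  3 left: {0,1,2}→1  {1,2,5}→3  {1,2,6}→3  {2,4,5}→3  {2,5,6}→6  {4,5,6}→3
  4 left: {0,1,2,5}→4  {0,1,2,6}→4  {1,2,4,5}→6  {1,2,5,6}→12  {2,4,5,6}→12  {3,4,5,6}→3
  5 left: {0,1,2,4,5}→10  {0,1,2,5,6}→20  {1,2,4,5,6}→30  {2,3,4,5,6}→15
  placing 0:b first → 45 extensions
  placing 3:c first → 60 extensions
total linear extensions = 105

105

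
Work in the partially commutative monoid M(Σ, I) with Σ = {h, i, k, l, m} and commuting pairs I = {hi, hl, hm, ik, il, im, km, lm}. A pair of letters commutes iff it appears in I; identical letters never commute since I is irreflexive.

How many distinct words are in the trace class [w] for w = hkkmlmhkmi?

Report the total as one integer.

piece 0:h — minimal
piece 1:k rests on {0:h}
piece 2:k rests on {1:k}
piece 3:m — minimal
piece 4:l rests on {2:k}
piece 5:m rests on {3:m}
piece 6:h rests on {2:k}
piece 7:k rests on {4:l, 6:h}
piece 8:m rests on {5:m}
piece 9:i — minimal
minimal pieces: {0:h, 3:m, 9:i}
ways to finish when only these pieces remain (= sum over removing one remaining piece with nothing left below it):
  1 left: {7}→1  {8}→1  {9}→1
  2 left: {4,7}→1  {5,8}→1  {6,7}→1  {7,8}→2  {7,9}→2  {8,9}→2
  3 left: {3,5,8}→1  {4,6,7}→2  {4,7,8}→3  {4,7,9}→3  {5,7,8}→3  {5,8,9}→3  {6,7,8}→3  {6,7,9}→3  {7,8,9}→6
  4 left: {2,4,6,7}→2  {3,5,7,8}→4  {3,5,8,9}→4  {4,5,7,8}→6  {4,6,7,8}→8  {4,6,7,9}→8  {4,7,8,9}→12  {5,6,7,8}→6  {5,7,8,9}→12  {6,7,8,9}→12
  5 left: {1,2,4,6,7}→2  {2,4,6,7,8}→10  {2,4,6,7,9}→10  {3,4,5,7,8}→10  {3,5,6,7,8}→10  {3,5,7,8,9}→20  {4,5,6,7,8}→20  {4,5,7,8,9}→30  {4,6,7,8,9}→40  {5,6,7,8,9}→30
  6 left: {0,1,2,4,6,7}→2  {1,2,4,6,7,8}→12  {1,2,4,6,7,9}→12  {2,4,5,6,7,8}→30  {2,4,6,7,8,9}→60  {3,4,5,6,7,8}→40  {3,4,5,7,8,9}→60  {3,5,6,7,8,9}→60  {4,5,6,7,8,9}→120
  7 left: {0,1,2,4,6,7,8}→14  {0,1,2,4,6,7,9}→14  {1,2,4,5,6,7,8}→42  {1,2,4,6,7,8,9}→84  {2,3,4,5,6,7,8}→70  {2,4,5,6,7,8,9}→210  {3,4,5,6,7,8,9}→280
  8 left: {0,1,2,4,5,6,7,8}→56  {0,1,2,4,6,7,8,9}→112  {1,2,3,4,5,6,7,8}→112  {1,2,4,5,6,7,8,9}→336  {2,3,4,5,6,7,8,9}→560
  placing 0:h first → 1008 extensions
  placing 3:m first → 504 extensions
  placing 9:i first → 168 extensions
total linear extensions = 1680

1680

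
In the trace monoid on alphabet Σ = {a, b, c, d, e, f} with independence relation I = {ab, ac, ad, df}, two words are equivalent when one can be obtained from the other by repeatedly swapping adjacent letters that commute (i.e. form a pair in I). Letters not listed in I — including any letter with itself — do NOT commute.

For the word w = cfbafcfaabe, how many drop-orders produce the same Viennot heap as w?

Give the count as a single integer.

drop 0:c onto floor
drop 1:f onto {0:c}
drop 2:b onto {1:f}
drop 3:a onto {1:f}
drop 4:f onto {2:b, 3:a}
drop 5:c onto {4:f}
drop 6:f onto {5:c}
drop 7:a onto {6:f}
drop 8:a onto {7:a}
drop 9:b onto {6:f}
drop 10:e onto {8:a, 9:b}
ground layer = {0:c}
drop-orders for the pieces not yet dropped (sum over which currently-grounded one goes next):
  1 to go: {10} 1
  2 to go: {8,10} 1  {9,10} 1
  3 to go: {7,8,10} 1  {8,9,10} 2
  4 to go: {7,8,9,10} 3
  5 to go: {6,7,8,9,10} 3
  6 to go: {5,6,7,8,9,10} 3
  7 to go: {4,5,6,7,8,9,10} 3
  8 to go: {2,4,5,6,7,8,9,10} 3  {3,4,5,6,7,8,9,10} 3
  9 to go: {2,3,4,5,6,7,8,9,10} 6
  if 0:c drops first: 6 orders

6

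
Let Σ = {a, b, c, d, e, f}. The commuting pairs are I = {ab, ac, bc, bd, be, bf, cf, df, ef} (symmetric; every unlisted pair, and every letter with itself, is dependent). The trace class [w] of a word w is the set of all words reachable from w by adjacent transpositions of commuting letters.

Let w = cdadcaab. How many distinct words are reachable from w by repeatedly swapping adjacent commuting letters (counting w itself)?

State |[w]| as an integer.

24

#0=c has no predecessor
#1=d depends on [0:c]
#2=a depends on [1:d]
#3=d depends on [2:a]
#4=c depends on [3:d]
#5=a depends on [3:d]
#6=a depends on [5:a]
#7=b has no predecessor
sources: [0:c, 7:b]
N(rest) = Σ N(rest − s) over sources s of rest; N(one piece) = 1:
  size 1 → [4]=1  [6]=1  [7]=1
  size 2 → [4,6]=2  [4,7]=2  [5,6]=1  [6,7]=2
  size 3 → [4,5,6]=3  [4,6,7]=6  [5,6,7]=3
  size 4 → [3,4,5,6]=3  [4,5,6,7]=12
  size 5 → [2,3,4,5,6]=3  [3,4,5,6,7]=15
  size 6 → [1,2,3,4,5,6]=3  [2,3,4,5,6,7]=18
  first=0(c) contributes 21
  first=7(b) contributes 3
|[w]| = 24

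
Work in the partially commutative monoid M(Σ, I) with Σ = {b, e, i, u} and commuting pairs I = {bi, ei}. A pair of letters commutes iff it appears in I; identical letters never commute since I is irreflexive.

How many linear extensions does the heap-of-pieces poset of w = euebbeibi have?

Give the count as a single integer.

21

0(e) covers ∅
1(u) covers 0:e
2(e) covers 1:u
3(b) covers 2:e
4(b) covers 3:b
5(e) covers 4:b
6(i) covers 1:u
7(b) covers 5:e
8(i) covers 6:i
floor of heap: 0:e
completions by unplaced set U, small U first (add the entries for U minus each lowest piece of U):
  |U|=1: {7}:1  {8}:1
  |U|=2: {5,7}:1  {6,8}:1  {7,8}:2
  |U|=3: {4,5,7}:1  {5,7,8}:3  {6,7,8}:3
  |U|=4: {3,4,5,7}:1  {4,5,7,8}:4  {5,6,7,8}:6
  |U|=5: {2,3,4,5,7}:1  {3,4,5,7,8}:5  {4,5,6,7,8}:10
  |U|=6: {2,3,4,5,7,8}:6  {3,4,5,6,7,8}:15
  |U|=7: {2,3,4,5,6,7,8}:21
  start at 0(e): 21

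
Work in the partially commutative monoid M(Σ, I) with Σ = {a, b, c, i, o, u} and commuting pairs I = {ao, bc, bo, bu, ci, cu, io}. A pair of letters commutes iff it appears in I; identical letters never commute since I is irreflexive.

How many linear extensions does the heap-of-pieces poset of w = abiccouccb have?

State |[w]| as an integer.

#0=a has no predecessor
#1=b depends on [0:a]
#2=i depends on [1:b]
#3=c depends on [0:a]
#4=c depends on [3:c]
#5=o depends on [4:c]
#6=u depends on [2:i, 5:o]
#7=c depends on [5:o]
#8=c depends on [7:c]
#9=b depends on [2:i]
sources: [0:a]
N(rest) = Σ N(rest − s) over sources s of rest; N(one piece) = 1:
  size 1 → [6]=1  [8]=1  [9]=1
  size 2 → [6,8]=2  [6,9]=2  [7,8]=1  [8,9]=2
  size 3 → [2,6,9]=2  [6,7,8]=3  [6,8,9]=6  [7,8,9]=3
  size 4 → [1,2,6,9]=2  [2,6,8,9]=8  [5,6,7,8]=3  [6,7,8,9]=12
  size 5 → [1,2,6,8,9]=10  [2,6,7,8,9]=20  [4,5,6,7,8]=3  [5,6,7,8,9]=15
  size 6 → [1,2,6,7,8,9]=30  [2,5,6,7,8,9]=35  [3,4,5,6,7,8]=3  [4,5,6,7,8,9]=18
  size 7 → [1,2,5,6,7,8,9]=65  [2,4,5,6,7,8,9]=53  [3,4,5,6,7,8,9]=21
  size 8 → [1,2,4,5,6,7,8,9]=118  [2,3,4,5,6,7,8,9]=74
  first=0(a) contributes 192

192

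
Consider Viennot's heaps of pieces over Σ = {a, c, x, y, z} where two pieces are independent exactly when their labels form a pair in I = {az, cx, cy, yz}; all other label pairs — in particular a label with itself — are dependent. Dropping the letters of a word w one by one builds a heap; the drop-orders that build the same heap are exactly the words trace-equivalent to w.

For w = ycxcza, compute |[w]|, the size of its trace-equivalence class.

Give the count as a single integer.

12

drop 0:y onto floor
drop 1:c onto floor
drop 2:x onto {0:y}
drop 3:c onto {1:c}
drop 4:z onto {2:x, 3:c}
drop 5:a onto {2:x, 3:c}
ground layer = {0:y, 1:c}
drop-orders for the pieces not yet dropped (sum over which currently-grounded one goes next):
  1 to go: {4} 1  {5} 1
  2 to go: {4,5} 2
  3 to go: {2,4,5} 2  {3,4,5} 2
  4 to go: {0,2,4,5} 2  {1,3,4,5} 2  {2,3,4,5} 4
  if 0:y drops first: 6 orders
  if 1:c drops first: 6 orders
heap linearizations: 12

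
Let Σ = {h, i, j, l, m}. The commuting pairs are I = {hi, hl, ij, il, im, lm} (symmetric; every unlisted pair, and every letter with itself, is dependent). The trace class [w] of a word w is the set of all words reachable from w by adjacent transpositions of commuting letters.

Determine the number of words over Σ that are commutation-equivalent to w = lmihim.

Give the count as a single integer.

60

piece 0:l — minimal
piece 1:m — minimal
piece 2:i — minimal
piece 3:h rests on {1:m}
piece 4:i rests on {2:i}
piece 5:m rests on {3:h}
minimal pieces: {0:l, 1:m, 2:i}
ways to finish when only these pieces remain (= sum over removing one remaining piece with nothing left below it):
  1 left: {0}→1  {4}→1  {5}→1
  2 left: {0,4}→2  {0,5}→2  {2,4}→1  {3,5}→1  {4,5}→2
  3 left: {0,2,4}→3  {0,3,5}→3  {0,4,5}→6  {1,3,5}→1  {2,4,5}→3  {3,4,5}→3
  4 left: {0,1,3,5}→4  {0,2,4,5}→12  {0,3,4,5}→12  {1,3,4,5}→4  {2,3,4,5}→6
  placing 0:l first → 10 extensions
  placing 1:m first → 30 extensions
  placing 2:i first → 20 extensions
total linear extensions = 60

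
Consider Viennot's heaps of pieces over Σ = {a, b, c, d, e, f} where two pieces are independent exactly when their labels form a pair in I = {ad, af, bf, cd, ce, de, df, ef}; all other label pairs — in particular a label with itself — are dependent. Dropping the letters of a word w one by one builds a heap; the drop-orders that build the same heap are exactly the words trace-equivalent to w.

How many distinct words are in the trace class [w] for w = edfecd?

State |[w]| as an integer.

90

drop 0:e onto floor
drop 1:d onto floor
drop 2:f onto floor
drop 3:e onto {0:e}
drop 4:c onto {2:f}
drop 5:d onto {1:d}
ground layer = {0:e, 1:d, 2:f}
drop-orders for the pieces not yet dropped (sum over which currently-grounded one goes next):
  1 to go: {3} 1  {4} 1  {5} 1
  2 to go: {0,3} 1  {1,5} 1  {2,4} 1  {3,4} 2  {3,5} 2  {4,5} 2
  3 to go: {0,3,4} 3  {0,3,5} 3  {1,3,5} 3  {1,4,5} 3  {2,3,4} 3  {2,4,5} 3  {3,4,5} 6
  4 to go: {0,1,3,5} 6  {0,2,3,4} 6  {0,3,4,5} 12  {1,2,4,5} 6  {1,3,4,5} 12  {2,3,4,5} 12
  if 0:e drops first: 30 orders
  if 1:d drops first: 30 orders
  if 2:f drops first: 30 orders
heap linearizations: 90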